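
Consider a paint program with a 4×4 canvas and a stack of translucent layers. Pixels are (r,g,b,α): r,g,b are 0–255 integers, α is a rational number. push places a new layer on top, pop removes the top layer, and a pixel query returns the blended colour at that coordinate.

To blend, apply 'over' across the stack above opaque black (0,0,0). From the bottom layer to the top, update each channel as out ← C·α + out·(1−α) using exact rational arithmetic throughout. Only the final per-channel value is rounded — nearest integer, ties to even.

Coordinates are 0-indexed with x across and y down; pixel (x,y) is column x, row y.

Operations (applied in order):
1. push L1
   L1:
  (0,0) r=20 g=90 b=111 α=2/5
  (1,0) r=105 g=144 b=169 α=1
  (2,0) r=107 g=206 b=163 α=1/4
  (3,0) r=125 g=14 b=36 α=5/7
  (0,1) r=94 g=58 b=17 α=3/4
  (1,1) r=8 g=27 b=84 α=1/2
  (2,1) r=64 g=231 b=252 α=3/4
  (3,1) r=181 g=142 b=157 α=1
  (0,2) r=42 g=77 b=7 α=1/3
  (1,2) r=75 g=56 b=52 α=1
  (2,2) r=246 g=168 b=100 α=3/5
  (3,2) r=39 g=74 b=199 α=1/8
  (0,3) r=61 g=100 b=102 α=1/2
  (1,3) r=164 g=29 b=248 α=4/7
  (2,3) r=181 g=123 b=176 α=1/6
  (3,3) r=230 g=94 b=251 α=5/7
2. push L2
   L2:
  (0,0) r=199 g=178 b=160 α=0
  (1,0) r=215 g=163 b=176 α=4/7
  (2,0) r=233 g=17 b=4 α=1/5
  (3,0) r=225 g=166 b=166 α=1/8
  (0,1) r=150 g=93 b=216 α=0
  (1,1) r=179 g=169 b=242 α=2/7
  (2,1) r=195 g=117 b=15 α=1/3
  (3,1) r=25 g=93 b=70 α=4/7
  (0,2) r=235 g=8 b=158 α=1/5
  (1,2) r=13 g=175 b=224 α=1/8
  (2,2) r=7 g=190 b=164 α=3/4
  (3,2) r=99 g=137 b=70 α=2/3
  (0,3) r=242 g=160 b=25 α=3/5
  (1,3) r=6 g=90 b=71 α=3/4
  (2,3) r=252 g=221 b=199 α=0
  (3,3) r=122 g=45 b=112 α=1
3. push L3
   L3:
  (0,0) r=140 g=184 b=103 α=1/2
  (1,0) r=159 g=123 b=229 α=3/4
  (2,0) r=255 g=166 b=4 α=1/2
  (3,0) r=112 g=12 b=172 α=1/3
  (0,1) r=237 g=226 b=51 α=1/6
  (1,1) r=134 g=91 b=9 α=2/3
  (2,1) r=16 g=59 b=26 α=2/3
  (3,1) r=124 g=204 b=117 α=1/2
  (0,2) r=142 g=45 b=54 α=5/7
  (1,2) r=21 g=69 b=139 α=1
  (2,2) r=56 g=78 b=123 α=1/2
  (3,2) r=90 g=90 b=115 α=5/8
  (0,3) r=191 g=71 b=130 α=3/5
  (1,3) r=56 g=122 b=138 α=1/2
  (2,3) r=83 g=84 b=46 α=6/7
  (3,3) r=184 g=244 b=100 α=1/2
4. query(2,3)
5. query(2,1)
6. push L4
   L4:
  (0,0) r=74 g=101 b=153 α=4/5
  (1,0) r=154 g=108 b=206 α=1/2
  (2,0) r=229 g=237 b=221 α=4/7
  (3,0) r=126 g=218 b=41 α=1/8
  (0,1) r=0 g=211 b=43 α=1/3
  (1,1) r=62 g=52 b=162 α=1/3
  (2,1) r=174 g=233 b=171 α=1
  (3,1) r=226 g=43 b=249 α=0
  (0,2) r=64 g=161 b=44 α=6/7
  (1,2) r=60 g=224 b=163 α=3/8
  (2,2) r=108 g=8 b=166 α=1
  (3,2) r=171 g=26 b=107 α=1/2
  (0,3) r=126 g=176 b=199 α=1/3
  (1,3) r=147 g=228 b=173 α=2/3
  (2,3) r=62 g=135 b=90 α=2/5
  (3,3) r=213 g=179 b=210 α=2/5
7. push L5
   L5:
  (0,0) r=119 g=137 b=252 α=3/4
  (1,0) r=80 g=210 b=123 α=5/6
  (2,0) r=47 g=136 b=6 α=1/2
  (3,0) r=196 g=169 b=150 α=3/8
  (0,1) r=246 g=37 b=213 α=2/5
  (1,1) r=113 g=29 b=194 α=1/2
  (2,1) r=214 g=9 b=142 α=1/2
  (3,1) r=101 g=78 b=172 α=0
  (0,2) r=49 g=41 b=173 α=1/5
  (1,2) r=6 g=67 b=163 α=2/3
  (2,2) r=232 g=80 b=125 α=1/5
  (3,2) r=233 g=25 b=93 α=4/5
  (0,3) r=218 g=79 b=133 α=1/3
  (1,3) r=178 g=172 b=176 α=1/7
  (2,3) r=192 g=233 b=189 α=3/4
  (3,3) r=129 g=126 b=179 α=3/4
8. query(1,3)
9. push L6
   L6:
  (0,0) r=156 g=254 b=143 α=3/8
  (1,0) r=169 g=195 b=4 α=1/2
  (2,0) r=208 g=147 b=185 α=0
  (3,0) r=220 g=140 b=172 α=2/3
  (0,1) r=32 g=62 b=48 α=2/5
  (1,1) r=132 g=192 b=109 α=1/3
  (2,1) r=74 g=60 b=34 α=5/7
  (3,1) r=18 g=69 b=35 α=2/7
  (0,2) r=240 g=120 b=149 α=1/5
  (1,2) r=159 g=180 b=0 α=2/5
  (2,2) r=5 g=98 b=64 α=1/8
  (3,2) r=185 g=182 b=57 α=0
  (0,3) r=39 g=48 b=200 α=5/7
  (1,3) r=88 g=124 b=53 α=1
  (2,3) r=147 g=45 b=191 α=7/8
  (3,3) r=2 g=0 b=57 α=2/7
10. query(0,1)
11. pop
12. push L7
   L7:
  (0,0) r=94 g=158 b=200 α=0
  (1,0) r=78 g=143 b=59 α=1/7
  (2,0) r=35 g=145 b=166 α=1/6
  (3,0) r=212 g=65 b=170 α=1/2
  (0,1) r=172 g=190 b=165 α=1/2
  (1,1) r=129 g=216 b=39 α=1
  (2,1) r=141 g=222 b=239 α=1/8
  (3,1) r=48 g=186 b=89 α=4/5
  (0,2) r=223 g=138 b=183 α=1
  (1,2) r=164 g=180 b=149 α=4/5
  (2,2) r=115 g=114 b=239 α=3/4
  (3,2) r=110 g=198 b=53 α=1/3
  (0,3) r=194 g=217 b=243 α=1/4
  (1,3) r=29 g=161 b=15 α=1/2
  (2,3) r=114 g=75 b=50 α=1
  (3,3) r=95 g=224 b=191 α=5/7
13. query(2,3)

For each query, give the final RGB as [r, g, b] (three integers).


at x=2,y=3 over L1,L2,L3:
+L1 (α=1/6) → [181/6, 41/2, 88/3]
+L2 (α=0) → [181/6, 41/2, 88/3]
+L3 (α=6/7) → [3169/42, 1049/14, 916/21]
= [75, 75, 44]

(2,1) stack=L1,L2,L3; from [0,0,0]:
L1 α=3/4: [48, 693/4, 189]
L2 α=1/3: [97, 309/2, 131]
L3 α=2/3: [43, 545/6, 61]
= [43, 91, 61]

query (1,3) [L1,L2,L3,L4,L5] — begin 0,0,0
+L1 (α=4/7) → [656/7, 116/7, 992/7]
+L2 (α=3/4) → [391/14, 1003/14, 2483/28]
+L3 (α=1/2) → [1175/28, 2711/28, 6347/56]
+L4 (α=2/3) → [9407/84, 15479/84, 25723/168]
+L5 (α=1/7) → [11899/98, 17887/98, 30651/196]
→ [121, 183, 156]

query (0,1) [L1,L2,L3,L4,L5,L6] — begin 0,0,0
+L1 (α=3/4) → [141/2, 87/2, 51/4]
+L2 (α=0) → [141/2, 87/2, 51/4]
+L3 (α=1/6) → [393/4, 887/12, 153/8]
+L4 (α=1/3) → [131/2, 2153/18, 325/12]
+L5 (α=2/5) → [1377/10, 2597/30, 2029/20]
+L6 (α=2/5) → [4771/50, 3837/50, 8007/100]
rounded: [95, 77, 80]

query (2,3) [L1,L2,L3,L4,L5,L7] — begin 0,0,0
after L1 α=1/6: [181/6, 41/2, 88/3]
after L2 α=0: [181/6, 41/2, 88/3]
after L3 α=6/7: [3169/42, 1049/14, 916/21]
after L4 α=2/5: [981/14, 6927/70, 2176/35]
after L5 α=3/4: [9045/56, 55857/280, 22021/140]
after L7 α=1: [114, 75, 50]
→ [114, 75, 50]


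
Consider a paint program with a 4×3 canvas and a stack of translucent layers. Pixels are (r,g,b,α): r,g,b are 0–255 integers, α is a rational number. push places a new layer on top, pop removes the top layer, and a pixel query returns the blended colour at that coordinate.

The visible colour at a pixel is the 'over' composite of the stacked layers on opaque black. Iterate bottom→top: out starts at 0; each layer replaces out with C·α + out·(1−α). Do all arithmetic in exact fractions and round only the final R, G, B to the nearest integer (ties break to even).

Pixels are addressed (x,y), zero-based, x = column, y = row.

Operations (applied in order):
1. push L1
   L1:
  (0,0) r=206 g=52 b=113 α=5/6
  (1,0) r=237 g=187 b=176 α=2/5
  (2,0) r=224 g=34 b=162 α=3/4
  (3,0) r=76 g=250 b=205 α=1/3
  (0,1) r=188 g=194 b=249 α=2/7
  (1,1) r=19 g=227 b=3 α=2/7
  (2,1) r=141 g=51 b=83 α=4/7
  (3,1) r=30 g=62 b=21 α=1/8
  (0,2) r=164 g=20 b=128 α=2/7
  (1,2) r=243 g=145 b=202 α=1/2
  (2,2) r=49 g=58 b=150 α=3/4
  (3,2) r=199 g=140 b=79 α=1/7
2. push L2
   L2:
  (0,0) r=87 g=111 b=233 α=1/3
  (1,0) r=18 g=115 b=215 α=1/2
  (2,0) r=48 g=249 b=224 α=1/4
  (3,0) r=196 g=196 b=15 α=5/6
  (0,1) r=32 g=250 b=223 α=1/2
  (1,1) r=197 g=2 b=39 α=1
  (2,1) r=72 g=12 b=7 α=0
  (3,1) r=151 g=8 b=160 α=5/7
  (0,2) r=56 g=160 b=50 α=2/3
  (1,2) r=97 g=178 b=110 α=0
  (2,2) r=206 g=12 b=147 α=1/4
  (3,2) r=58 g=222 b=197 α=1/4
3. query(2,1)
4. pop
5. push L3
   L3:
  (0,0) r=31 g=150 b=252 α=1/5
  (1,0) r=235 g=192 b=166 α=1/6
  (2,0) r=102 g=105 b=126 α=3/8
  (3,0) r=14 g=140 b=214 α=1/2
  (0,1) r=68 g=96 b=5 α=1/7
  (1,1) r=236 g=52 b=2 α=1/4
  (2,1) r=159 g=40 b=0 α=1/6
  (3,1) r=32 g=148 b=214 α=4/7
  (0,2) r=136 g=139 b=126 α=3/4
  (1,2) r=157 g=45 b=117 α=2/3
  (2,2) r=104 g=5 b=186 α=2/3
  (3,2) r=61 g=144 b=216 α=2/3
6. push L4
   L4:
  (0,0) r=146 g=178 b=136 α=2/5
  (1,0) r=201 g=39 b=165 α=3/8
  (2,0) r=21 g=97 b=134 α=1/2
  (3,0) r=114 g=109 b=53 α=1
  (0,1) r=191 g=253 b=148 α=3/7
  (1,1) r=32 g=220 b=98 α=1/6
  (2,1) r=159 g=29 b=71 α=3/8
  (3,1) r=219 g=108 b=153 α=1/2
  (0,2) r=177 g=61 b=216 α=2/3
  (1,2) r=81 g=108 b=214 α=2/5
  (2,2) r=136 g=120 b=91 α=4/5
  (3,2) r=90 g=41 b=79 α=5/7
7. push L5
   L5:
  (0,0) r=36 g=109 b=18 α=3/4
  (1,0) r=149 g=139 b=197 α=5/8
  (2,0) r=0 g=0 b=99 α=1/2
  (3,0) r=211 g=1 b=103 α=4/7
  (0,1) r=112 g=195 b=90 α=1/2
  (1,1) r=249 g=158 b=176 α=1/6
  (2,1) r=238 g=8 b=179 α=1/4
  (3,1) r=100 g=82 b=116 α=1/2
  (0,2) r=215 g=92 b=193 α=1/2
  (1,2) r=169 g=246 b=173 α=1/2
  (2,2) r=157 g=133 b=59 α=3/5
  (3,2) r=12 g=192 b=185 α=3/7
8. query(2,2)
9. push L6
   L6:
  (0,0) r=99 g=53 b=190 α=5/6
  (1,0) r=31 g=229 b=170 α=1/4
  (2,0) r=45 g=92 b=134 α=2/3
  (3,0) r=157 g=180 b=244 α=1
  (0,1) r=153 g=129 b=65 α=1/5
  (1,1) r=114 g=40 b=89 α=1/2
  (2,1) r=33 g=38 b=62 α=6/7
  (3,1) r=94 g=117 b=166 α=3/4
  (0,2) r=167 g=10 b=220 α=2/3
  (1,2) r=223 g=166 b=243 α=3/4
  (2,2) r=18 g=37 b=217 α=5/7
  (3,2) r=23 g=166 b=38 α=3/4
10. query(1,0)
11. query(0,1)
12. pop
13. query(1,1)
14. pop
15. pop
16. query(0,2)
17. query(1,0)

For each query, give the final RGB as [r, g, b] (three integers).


at x=2,y=1 over L1,L2:
L1 α=4/7: [564/7, 204/7, 332/7]
L2 α=0: [564/7, 204/7, 332/7]
= [81, 29, 47]

(2,2) stack=L1,L3,L4,L5; from [0,0,0]:
after L1 α=3/4: [147/4, 87/2, 225/2]
after L3 α=2/3: [979/12, 107/6, 323/2]
after L4 α=4/5: [7507/60, 2987/30, 1051/10]
after L5 α=3/5: [21637/150, 8972/75, 1936/25]
= [144, 120, 77]

query (1,0) [L1,L3,L4,L5,L6] — begin 0,0,0
+L1 (α=2/5) → [474/5, 374/5, 352/5]
+L3 (α=1/6) → [709/6, 283/3, 259/3]
+L4 (α=3/8) → [7163/48, 883/12, 695/6]
+L5 (α=5/8) → [19083/128, 3663/32, 2665/16]
+L6 (α=1/4) → [61217/512, 18317/128, 10715/64]
= [120, 143, 167]

query (0,1) [L1,L3,L4,L5,L6] — begin 0,0,0
L1 α=2/7: [376/7, 388/7, 498/7]
L3 α=1/7: [2732/49, 3000/49, 3023/49]
L4 α=3/7: [39005/343, 49191/343, 33848/343]
L5 α=1/2: [77421/686, 58038/343, 32359/343]
L6 α=1/5: [207321/1715, 276399/1715, 151731/1715]
rounded: [121, 161, 88]

query (1,1) [L1,L3,L4,L5] — begin 0,0,0
+L1 (α=2/7) → [38/7, 454/7, 6/7]
+L3 (α=1/4) → [883/14, 863/14, 8/7]
+L4 (α=1/6) → [1621/28, 2465/28, 121/7]
+L5 (α=1/6) → [15077/168, 5583/56, 1837/42]
= [90, 100, 44]

at x=0,y=2 over L1,L3:
after L1 α=2/7: [328/7, 40/7, 256/7]
after L3 α=3/4: [796/7, 2959/28, 1451/14]
→ [114, 106, 104]

(1,0) stack=L1,L3; from [0,0,0]:
after L1 α=2/5: [474/5, 374/5, 352/5]
after L3 α=1/6: [709/6, 283/3, 259/3]
= [118, 94, 86]


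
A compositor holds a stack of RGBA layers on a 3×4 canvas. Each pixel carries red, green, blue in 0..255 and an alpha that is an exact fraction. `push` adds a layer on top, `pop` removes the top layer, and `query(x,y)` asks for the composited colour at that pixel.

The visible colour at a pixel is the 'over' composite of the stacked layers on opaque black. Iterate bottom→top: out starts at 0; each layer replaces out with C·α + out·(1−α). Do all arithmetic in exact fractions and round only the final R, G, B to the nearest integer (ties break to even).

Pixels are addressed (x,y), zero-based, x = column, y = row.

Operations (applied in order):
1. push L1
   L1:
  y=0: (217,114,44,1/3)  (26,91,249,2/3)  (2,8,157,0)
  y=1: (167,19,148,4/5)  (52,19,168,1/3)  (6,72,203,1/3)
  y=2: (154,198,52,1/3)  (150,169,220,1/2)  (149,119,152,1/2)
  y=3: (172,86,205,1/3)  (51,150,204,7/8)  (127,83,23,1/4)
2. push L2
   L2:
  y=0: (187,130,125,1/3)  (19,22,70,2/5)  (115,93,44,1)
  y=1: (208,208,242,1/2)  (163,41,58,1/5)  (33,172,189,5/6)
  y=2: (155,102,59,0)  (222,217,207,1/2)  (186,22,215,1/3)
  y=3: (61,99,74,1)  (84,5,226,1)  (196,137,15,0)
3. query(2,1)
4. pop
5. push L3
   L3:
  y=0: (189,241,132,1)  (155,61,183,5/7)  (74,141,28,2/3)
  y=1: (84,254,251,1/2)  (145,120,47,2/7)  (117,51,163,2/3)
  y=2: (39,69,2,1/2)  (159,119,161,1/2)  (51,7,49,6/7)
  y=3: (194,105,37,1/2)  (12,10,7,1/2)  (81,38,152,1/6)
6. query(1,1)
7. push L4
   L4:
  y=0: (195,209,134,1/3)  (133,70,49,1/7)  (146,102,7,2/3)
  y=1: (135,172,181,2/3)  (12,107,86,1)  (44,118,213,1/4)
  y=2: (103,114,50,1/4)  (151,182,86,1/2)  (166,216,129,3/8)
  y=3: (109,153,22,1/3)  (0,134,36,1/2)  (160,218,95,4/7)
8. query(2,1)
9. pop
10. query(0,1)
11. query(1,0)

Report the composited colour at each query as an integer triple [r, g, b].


query (2,1) [L1,L2] — begin 0,0,0
after L1 α=1/3: [2, 24, 203/3]
after L2 α=5/6: [167/6, 442/3, 1519/9]
→ [28, 147, 169]

query (1,1) [L1,L3] — begin 0,0,0
L1 α=1/3: [52/3, 19/3, 56]
L3 α=2/7: [1130/21, 815/21, 374/7]
rounded: [54, 39, 53]

query (2,1) [L1,L3,L4] — begin 0,0,0
+L1 (α=1/3) → [2, 24, 203/3]
+L3 (α=2/3) → [236/3, 42, 1181/9]
+L4 (α=1/4) → [70, 61, 455/3]
rounded: [70, 61, 152]

at x=0,y=1 over L1,L3:
+L1 (α=4/5) → [668/5, 76/5, 592/5]
+L3 (α=1/2) → [544/5, 673/5, 1847/10]
→ [109, 135, 185]

(1,0) stack=L1,L3; from [0,0,0]:
+L1 (α=2/3) → [52/3, 182/3, 166]
+L3 (α=5/7) → [347/3, 1279/21, 1247/7]
= [116, 61, 178]


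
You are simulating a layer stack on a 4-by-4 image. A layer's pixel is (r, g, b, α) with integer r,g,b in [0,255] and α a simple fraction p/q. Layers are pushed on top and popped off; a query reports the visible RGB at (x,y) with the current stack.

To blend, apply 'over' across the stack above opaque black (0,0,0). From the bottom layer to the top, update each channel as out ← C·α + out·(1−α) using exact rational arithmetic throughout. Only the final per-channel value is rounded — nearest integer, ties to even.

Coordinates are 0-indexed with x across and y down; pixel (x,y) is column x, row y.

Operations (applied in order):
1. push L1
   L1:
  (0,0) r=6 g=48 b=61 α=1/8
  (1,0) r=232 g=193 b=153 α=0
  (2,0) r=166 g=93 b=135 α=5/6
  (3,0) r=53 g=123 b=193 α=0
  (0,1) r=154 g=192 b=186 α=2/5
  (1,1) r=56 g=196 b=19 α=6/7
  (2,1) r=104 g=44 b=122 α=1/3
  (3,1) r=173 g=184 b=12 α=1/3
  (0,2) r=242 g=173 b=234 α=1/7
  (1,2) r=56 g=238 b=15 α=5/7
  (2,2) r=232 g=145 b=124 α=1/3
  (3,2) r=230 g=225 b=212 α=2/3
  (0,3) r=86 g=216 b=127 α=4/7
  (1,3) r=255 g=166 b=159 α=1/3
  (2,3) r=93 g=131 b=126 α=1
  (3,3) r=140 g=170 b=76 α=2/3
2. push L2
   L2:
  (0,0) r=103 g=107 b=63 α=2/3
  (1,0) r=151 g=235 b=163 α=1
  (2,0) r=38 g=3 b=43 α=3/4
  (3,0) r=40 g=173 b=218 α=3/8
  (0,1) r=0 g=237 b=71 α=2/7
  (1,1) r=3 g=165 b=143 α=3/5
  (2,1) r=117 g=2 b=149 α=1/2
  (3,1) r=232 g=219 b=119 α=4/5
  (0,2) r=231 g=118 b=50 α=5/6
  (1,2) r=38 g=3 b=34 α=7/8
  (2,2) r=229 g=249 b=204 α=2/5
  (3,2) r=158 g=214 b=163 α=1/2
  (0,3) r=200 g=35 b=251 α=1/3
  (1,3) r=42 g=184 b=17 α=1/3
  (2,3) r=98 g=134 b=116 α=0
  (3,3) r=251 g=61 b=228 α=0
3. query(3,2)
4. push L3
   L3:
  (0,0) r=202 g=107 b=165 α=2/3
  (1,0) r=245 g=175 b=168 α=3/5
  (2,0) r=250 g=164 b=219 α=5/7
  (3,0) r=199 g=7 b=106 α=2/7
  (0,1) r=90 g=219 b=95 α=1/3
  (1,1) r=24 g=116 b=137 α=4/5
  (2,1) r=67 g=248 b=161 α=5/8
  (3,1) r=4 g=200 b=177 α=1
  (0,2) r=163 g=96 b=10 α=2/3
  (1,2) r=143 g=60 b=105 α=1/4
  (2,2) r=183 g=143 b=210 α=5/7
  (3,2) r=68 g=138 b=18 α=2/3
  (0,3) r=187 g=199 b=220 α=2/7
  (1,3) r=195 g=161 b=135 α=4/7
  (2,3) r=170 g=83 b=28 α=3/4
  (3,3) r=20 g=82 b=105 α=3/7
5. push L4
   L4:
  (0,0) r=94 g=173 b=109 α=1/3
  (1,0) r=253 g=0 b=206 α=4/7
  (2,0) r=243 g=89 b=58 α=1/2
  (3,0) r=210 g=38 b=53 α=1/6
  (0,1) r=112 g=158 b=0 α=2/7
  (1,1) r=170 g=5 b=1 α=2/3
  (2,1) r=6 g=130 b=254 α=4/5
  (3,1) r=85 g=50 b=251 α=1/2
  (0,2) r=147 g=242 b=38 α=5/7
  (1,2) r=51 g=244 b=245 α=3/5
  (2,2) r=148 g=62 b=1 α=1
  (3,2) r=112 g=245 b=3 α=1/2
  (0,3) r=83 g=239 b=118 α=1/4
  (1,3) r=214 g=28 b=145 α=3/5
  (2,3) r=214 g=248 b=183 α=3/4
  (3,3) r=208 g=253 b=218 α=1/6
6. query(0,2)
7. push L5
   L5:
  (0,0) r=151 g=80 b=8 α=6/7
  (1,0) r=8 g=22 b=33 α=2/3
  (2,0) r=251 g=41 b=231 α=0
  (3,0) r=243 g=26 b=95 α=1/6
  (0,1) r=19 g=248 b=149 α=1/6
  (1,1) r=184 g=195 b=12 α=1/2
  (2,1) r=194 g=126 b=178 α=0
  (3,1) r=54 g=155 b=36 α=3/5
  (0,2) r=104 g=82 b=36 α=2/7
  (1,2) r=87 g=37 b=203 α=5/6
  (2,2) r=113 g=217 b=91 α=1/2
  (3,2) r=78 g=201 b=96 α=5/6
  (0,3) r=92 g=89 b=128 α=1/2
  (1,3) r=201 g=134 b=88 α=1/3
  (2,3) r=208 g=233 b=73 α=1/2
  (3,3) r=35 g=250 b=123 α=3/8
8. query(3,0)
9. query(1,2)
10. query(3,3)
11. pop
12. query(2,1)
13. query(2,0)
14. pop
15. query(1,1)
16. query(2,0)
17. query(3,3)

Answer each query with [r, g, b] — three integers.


(3,2) stack=L1,L2; from [0,0,0]:
after L1 α=2/3: [460/3, 150, 424/3]
after L2 α=1/2: [467/3, 182, 913/6]
= [156, 182, 152]

at x=0,y=2 over L1,L2,L3,L4:
L1 α=1/7: [242/7, 173/7, 234/7]
L2 α=5/6: [8327/42, 4303/42, 992/21]
L3 α=2/3: [22019/126, 12367/126, 1412/63]
L4 α=5/7: [68324/441, 88597/441, 14794/441]
rounded: [155, 201, 34]

at x=3,y=0 over L1,L2,L3,L4,L5:
after L1 α=0: [0, 0, 0]
after L2 α=3/8: [15, 519/8, 327/4]
after L3 α=2/7: [473/7, 2707/56, 2483/28]
after L4 α=1/6: [3835/42, 5221/112, 4633/56]
after L5 α=1/6: [29381/252, 29017/672, 9495/112]
= [117, 43, 85]

query (1,2) [L1,L2,L3,L4,L5] — begin 0,0,0
+L1 (α=5/7) → [40, 170, 75/7]
+L2 (α=7/8) → [153/4, 191/8, 1741/56]
+L3 (α=1/4) → [1031/16, 1053/32, 11103/224]
+L4 (α=3/5) → [451/8, 2553/16, 93423/560]
+L5 (α=5/6) → [3931/48, 5513/96, 661823/3360]
= [82, 57, 197]

query (3,3) [L1,L2,L3,L4,L5] — begin 0,0,0
L1 α=2/3: [280/3, 340/3, 152/3]
L2 α=0: [280/3, 340/3, 152/3]
L3 α=3/7: [1300/21, 2098/21, 1553/21]
L4 α=1/6: [5434/63, 15803/126, 12343/126]
L5 α=3/8: [33785/504, 173515/1008, 108209/1008]
rounded: [67, 172, 107]

(2,1) stack=L1,L2,L3,L4; from [0,0,0]:
+L1 (α=1/3) → [104/3, 44/3, 122/3]
+L2 (α=1/2) → [455/6, 25/3, 569/6]
+L3 (α=5/8) → [1125/16, 1265/8, 2179/16]
+L4 (α=4/5) → [1509/80, 1085/8, 3687/16]
= [19, 136, 230]

query (2,0) [L1,L2,L3,L4] — begin 0,0,0
after L1 α=5/6: [415/3, 155/2, 225/2]
after L2 α=3/4: [757/12, 173/8, 483/8]
after L3 α=5/7: [8257/42, 3453/28, 4863/28]
after L4 α=1/2: [18463/84, 5945/56, 6487/56]
rounded: [220, 106, 116]

query (1,1) [L1,L2,L3] — begin 0,0,0
after L1 α=6/7: [48, 168, 114/7]
after L2 α=3/5: [21, 831/5, 3231/35]
after L3 α=4/5: [117/5, 3151/25, 22411/175]
rounded: [23, 126, 128]

at x=2,y=0 over L1,L2,L3:
after L1 α=5/6: [415/3, 155/2, 225/2]
after L2 α=3/4: [757/12, 173/8, 483/8]
after L3 α=5/7: [8257/42, 3453/28, 4863/28]
→ [197, 123, 174]

query (3,3) [L1,L2,L3] — begin 0,0,0
+L1 (α=2/3) → [280/3, 340/3, 152/3]
+L2 (α=0) → [280/3, 340/3, 152/3]
+L3 (α=3/7) → [1300/21, 2098/21, 1553/21]
→ [62, 100, 74]


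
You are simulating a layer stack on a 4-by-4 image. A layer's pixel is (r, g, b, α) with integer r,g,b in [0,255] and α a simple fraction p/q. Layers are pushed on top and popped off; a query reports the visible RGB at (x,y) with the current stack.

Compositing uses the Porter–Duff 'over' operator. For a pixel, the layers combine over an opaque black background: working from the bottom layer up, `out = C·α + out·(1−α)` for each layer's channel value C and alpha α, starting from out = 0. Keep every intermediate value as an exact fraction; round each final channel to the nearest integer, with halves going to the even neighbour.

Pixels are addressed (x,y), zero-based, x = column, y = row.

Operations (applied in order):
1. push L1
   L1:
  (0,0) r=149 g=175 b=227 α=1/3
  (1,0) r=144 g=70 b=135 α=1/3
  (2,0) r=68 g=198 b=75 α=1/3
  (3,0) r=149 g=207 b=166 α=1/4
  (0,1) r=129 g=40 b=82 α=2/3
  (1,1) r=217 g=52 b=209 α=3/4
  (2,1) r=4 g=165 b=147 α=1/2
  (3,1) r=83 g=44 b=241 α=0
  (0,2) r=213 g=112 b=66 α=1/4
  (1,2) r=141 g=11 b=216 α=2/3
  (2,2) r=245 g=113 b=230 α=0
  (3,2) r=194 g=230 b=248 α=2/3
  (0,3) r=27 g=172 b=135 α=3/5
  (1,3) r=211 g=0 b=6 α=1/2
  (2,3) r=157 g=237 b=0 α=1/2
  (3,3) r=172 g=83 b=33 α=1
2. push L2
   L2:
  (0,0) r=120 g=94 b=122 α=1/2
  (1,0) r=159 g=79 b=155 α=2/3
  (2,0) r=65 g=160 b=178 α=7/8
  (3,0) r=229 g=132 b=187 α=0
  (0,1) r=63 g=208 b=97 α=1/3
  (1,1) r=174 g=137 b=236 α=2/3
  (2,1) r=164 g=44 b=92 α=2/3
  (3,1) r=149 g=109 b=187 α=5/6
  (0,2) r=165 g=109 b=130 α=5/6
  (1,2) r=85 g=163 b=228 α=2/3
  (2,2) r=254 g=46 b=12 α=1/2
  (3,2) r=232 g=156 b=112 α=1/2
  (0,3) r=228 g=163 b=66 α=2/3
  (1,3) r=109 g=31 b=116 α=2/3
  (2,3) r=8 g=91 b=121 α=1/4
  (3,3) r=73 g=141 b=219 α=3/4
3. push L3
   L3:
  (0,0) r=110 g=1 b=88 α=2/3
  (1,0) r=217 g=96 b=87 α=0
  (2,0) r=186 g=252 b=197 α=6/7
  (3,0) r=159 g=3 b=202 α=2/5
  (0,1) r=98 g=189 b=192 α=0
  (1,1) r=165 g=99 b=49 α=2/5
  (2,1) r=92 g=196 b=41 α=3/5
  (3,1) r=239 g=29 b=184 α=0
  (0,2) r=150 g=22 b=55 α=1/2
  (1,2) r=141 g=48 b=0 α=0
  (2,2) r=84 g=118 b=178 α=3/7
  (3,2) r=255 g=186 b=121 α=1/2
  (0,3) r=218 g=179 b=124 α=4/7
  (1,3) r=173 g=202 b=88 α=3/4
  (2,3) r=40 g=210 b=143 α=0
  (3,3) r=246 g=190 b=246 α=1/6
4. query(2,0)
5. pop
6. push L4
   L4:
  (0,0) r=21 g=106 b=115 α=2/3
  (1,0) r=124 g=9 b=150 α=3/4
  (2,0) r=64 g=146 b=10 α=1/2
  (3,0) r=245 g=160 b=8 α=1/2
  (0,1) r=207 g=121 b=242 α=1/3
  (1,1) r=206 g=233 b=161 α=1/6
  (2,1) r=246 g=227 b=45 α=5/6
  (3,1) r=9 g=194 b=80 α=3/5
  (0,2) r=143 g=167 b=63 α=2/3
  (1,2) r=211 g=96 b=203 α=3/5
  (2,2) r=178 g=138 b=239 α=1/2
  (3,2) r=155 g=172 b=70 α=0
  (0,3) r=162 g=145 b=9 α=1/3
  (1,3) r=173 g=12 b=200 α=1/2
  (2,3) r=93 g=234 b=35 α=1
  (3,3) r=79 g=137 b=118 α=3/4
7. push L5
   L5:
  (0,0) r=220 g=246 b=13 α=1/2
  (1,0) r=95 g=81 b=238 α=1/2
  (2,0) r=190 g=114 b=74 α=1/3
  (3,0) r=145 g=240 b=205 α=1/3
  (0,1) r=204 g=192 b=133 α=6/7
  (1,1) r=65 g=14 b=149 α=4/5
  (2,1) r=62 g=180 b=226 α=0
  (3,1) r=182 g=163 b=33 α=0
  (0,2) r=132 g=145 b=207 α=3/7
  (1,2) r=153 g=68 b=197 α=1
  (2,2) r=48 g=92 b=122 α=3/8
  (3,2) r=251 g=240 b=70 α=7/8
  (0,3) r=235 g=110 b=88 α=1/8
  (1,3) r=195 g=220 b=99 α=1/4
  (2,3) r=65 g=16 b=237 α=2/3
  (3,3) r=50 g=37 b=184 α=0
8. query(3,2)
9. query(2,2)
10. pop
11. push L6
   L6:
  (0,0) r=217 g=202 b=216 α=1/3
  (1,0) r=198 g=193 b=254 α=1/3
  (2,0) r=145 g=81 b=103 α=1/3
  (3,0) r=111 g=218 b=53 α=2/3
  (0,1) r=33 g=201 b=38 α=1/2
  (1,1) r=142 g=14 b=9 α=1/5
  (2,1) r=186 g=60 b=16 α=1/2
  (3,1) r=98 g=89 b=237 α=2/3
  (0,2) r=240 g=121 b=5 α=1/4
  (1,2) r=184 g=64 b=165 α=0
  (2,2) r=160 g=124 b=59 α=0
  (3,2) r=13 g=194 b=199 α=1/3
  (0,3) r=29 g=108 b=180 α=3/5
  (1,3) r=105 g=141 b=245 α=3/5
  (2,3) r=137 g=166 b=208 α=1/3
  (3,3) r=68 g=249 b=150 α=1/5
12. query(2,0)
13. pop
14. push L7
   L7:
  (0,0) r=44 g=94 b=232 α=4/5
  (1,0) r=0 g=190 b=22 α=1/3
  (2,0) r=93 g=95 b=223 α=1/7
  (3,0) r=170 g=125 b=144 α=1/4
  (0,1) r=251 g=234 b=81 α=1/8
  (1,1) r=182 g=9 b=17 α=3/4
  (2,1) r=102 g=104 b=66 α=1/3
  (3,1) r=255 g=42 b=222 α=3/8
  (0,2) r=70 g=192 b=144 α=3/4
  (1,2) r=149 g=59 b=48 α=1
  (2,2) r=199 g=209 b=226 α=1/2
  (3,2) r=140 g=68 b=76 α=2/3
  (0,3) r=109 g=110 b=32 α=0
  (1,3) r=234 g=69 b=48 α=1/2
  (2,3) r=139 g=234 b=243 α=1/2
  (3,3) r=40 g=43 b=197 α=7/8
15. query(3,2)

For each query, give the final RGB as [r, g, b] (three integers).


query (2,0) [L1,L2,L3] — begin 0,0,0
L1 α=1/3: [68/3, 66, 25]
L2 α=7/8: [1433/24, 593/4, 1271/8]
L3 α=6/7: [4031/24, 6641/28, 10727/56]
= [168, 237, 192]

query (3,2) [L1,L2,L4,L5] — begin 0,0,0
+L1 (α=2/3) → [388/3, 460/3, 496/3]
+L2 (α=1/2) → [542/3, 464/3, 416/3]
+L4 (α=0) → [542/3, 464/3, 416/3]
+L5 (α=7/8) → [5813/24, 688/3, 943/12]
rounded: [242, 229, 79]

(2,2) stack=L1,L2,L4,L5; from [0,0,0]:
after L1 α=0: [0, 0, 0]
after L2 α=1/2: [127, 23, 6]
after L4 α=1/2: [305/2, 161/2, 245/2]
after L5 α=3/8: [1813/16, 1357/16, 1957/16]
→ [113, 85, 122]

at x=2,y=0 over L1,L2,L4,L6:
+L1 (α=1/3) → [68/3, 66, 25]
+L2 (α=7/8) → [1433/24, 593/4, 1271/8]
+L4 (α=1/2) → [2969/48, 1177/8, 1351/16]
+L6 (α=1/3) → [6449/72, 1501/12, 725/8]
rounded: [90, 125, 91]

(3,2) stack=L1,L2,L4,L7; from [0,0,0]:
L1 α=2/3: [388/3, 460/3, 496/3]
L2 α=1/2: [542/3, 464/3, 416/3]
L4 α=0: [542/3, 464/3, 416/3]
L7 α=2/3: [1382/9, 872/9, 872/9]
→ [154, 97, 97]


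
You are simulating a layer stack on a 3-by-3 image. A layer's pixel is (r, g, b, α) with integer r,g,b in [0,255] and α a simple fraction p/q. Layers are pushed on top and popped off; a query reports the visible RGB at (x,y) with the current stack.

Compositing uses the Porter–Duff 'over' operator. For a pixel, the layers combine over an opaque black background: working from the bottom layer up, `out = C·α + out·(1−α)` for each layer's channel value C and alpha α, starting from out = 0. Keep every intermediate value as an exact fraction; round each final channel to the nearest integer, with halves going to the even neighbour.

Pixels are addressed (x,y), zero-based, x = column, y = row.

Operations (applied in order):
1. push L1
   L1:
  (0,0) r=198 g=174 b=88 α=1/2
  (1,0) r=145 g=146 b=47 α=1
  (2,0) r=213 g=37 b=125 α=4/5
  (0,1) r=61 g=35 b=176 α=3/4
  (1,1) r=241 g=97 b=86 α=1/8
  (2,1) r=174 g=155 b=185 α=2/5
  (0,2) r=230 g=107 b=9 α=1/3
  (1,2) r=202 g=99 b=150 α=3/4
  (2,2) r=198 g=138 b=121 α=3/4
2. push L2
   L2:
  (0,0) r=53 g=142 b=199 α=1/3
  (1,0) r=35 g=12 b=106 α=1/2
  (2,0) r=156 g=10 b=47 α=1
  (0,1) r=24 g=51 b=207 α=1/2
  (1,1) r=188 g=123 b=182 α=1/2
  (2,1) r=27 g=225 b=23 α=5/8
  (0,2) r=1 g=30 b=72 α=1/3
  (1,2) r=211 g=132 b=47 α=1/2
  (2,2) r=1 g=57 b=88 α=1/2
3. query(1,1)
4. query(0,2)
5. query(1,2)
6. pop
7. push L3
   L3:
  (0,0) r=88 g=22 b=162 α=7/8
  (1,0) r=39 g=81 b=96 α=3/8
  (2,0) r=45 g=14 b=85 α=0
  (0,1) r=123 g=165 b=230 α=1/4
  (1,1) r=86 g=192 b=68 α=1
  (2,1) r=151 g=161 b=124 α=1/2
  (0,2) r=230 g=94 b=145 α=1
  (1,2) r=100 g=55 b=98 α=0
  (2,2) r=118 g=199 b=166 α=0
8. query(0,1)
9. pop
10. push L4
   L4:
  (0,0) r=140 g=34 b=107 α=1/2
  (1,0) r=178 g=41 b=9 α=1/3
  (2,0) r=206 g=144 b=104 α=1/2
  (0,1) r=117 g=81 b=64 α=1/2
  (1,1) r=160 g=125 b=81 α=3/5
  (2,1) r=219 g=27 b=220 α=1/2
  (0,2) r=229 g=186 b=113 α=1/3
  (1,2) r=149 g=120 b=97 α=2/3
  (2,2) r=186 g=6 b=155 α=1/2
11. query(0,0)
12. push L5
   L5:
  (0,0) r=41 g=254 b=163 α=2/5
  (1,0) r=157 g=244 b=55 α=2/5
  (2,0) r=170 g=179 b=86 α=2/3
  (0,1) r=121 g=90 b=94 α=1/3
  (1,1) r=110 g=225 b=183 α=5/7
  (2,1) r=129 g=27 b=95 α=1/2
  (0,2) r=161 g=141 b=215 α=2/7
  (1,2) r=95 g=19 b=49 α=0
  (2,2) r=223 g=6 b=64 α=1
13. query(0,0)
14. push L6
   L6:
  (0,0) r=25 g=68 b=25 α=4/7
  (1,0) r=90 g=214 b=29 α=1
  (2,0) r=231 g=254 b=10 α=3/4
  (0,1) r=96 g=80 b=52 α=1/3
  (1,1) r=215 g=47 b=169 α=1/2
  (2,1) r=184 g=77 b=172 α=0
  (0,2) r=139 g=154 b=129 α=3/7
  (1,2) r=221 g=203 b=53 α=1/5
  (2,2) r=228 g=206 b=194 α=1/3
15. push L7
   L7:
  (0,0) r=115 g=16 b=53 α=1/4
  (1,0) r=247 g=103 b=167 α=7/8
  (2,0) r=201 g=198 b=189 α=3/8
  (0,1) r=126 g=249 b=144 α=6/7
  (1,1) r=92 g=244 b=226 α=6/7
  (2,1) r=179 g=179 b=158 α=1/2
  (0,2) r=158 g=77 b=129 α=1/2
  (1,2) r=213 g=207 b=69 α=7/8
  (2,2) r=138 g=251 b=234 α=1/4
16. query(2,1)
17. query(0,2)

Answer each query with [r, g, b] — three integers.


(1,1) stack=L1,L2; from [0,0,0]:
+L1 (α=1/8) → [241/8, 97/8, 43/4]
+L2 (α=1/2) → [1745/16, 1081/16, 771/8]
rounded: [109, 68, 96]

(0,2) stack=L1,L2; from [0,0,0]:
L1 α=1/3: [230/3, 107/3, 3]
L2 α=1/3: [463/9, 304/9, 26]
→ [51, 34, 26]

query (1,2) [L1,L2] — begin 0,0,0
+L1 (α=3/4) → [303/2, 297/4, 225/2]
+L2 (α=1/2) → [725/4, 825/8, 319/4]
= [181, 103, 80]

at x=0,y=1 over L1,L3:
after L1 α=3/4: [183/4, 105/4, 132]
after L3 α=1/4: [1041/16, 975/16, 313/2]
= [65, 61, 156]

(0,0) stack=L1,L4; from [0,0,0]:
L1 α=1/2: [99, 87, 44]
L4 α=1/2: [239/2, 121/2, 151/2]
rounded: [120, 60, 76]

(0,0) stack=L1,L4,L5; from [0,0,0]:
L1 α=1/2: [99, 87, 44]
L4 α=1/2: [239/2, 121/2, 151/2]
L5 α=2/5: [881/10, 1379/10, 221/2]
rounded: [88, 138, 110]

at x=2,y=1 over L1,L4,L5,L6,L7:
after L1 α=2/5: [348/5, 62, 74]
after L4 α=1/2: [1443/10, 89/2, 147]
after L5 α=1/2: [2733/20, 143/4, 121]
after L6 α=0: [2733/20, 143/4, 121]
after L7 α=1/2: [6313/40, 859/8, 279/2]
= [158, 107, 140]

query (0,2) [L1,L4,L5,L6,L7] — begin 0,0,0
L1 α=1/3: [230/3, 107/3, 3]
L4 α=1/3: [1147/9, 772/9, 119/3]
L5 α=2/7: [8633/63, 914/9, 1885/21]
L6 α=3/7: [60803/441, 7814/63, 15667/147]
L7 α=1/2: [130481/882, 12665/126, 17315/147]
= [148, 101, 118]


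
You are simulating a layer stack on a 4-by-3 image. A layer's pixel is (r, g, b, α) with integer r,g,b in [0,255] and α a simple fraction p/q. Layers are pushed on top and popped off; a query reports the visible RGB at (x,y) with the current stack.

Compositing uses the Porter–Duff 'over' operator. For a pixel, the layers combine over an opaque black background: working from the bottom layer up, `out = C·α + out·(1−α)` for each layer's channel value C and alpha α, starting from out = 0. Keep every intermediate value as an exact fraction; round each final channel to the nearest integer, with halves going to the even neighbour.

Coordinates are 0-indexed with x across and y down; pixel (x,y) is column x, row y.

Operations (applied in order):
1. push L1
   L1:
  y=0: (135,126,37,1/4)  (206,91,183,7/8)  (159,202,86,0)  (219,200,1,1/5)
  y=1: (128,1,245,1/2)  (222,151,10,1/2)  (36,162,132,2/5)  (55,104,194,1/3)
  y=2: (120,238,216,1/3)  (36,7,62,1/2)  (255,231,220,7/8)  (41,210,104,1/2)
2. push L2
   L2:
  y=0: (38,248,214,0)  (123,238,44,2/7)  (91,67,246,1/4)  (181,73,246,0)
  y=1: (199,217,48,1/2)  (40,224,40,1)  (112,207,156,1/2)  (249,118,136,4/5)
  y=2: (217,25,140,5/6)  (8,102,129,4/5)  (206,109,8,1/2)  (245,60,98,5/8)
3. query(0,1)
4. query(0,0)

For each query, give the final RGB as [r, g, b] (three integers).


query (0,1) [L1,L2] — begin 0,0,0
+L1 (α=1/2) → [64, 1/2, 245/2]
+L2 (α=1/2) → [263/2, 435/4, 341/4]
→ [132, 109, 85]

(0,0) stack=L1,L2; from [0,0,0]:
after L1 α=1/4: [135/4, 63/2, 37/4]
after L2 α=0: [135/4, 63/2, 37/4]
→ [34, 32, 9]


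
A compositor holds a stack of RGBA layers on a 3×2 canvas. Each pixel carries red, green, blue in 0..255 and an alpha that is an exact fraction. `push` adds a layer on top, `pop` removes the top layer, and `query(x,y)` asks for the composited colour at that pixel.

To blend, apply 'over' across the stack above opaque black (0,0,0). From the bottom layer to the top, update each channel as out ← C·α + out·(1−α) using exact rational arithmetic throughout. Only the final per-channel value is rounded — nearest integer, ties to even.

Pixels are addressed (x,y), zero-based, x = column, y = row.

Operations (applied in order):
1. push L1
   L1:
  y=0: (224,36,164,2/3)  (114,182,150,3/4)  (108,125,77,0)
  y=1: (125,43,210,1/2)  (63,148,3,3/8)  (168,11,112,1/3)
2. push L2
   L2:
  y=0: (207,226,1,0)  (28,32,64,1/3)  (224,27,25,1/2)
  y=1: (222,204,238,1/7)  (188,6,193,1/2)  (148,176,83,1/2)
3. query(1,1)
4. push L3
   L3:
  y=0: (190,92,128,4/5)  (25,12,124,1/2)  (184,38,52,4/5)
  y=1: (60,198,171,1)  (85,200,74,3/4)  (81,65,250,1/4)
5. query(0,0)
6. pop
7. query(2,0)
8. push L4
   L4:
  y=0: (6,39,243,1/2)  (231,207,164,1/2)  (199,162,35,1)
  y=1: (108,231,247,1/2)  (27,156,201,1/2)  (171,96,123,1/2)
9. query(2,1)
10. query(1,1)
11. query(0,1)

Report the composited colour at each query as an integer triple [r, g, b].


(1,1) stack=L1,L2; from [0,0,0]:
+L1 (α=3/8) → [189/8, 111/2, 9/8]
+L2 (α=1/2) → [1693/16, 123/4, 1553/16]
rounded: [106, 31, 97]

(0,0) stack=L1,L2,L3; from [0,0,0]:
+L1 (α=2/3) → [448/3, 24, 328/3]
+L2 (α=0) → [448/3, 24, 328/3]
+L3 (α=4/5) → [2728/15, 392/5, 1864/15]
→ [182, 78, 124]

query (2,0) [L1,L2] — begin 0,0,0
L1 α=0: [0, 0, 0]
L2 α=1/2: [112, 27/2, 25/2]
= [112, 14, 12]

query (2,1) [L1,L2,L4] — begin 0,0,0
+L1 (α=1/3) → [56, 11/3, 112/3]
+L2 (α=1/2) → [102, 539/6, 361/6]
+L4 (α=1/2) → [273/2, 1115/12, 1099/12]
→ [136, 93, 92]

at x=1,y=1 over L1,L2,L4:
L1 α=3/8: [189/8, 111/2, 9/8]
L2 α=1/2: [1693/16, 123/4, 1553/16]
L4 α=1/2: [2125/32, 747/8, 4769/32]
rounded: [66, 93, 149]

(0,1) stack=L1,L2,L4; from [0,0,0]:
after L1 α=1/2: [125/2, 43/2, 105]
after L2 α=1/7: [597/7, 333/7, 124]
after L4 α=1/2: [1353/14, 975/7, 371/2]
= [97, 139, 186]


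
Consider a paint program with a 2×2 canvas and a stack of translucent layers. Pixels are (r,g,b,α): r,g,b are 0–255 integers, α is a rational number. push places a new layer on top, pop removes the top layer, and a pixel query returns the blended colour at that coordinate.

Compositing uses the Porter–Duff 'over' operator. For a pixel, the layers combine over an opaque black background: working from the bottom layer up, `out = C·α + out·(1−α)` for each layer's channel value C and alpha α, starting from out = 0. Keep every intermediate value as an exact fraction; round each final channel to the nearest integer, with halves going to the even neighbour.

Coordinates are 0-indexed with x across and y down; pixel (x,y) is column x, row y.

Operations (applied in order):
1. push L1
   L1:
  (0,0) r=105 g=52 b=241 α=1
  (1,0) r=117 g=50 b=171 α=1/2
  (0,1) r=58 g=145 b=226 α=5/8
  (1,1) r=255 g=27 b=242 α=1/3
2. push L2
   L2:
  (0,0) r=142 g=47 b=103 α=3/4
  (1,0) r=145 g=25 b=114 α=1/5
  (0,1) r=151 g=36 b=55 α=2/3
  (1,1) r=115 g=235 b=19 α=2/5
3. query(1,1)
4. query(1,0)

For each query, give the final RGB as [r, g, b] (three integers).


query (1,1) [L1,L2] — begin 0,0,0
after L1 α=1/3: [85, 9, 242/3]
after L2 α=2/5: [97, 497/5, 56]
rounded: [97, 99, 56]

(1,0) stack=L1,L2; from [0,0,0]:
+L1 (α=1/2) → [117/2, 25, 171/2]
+L2 (α=1/5) → [379/5, 25, 456/5]
→ [76, 25, 91]


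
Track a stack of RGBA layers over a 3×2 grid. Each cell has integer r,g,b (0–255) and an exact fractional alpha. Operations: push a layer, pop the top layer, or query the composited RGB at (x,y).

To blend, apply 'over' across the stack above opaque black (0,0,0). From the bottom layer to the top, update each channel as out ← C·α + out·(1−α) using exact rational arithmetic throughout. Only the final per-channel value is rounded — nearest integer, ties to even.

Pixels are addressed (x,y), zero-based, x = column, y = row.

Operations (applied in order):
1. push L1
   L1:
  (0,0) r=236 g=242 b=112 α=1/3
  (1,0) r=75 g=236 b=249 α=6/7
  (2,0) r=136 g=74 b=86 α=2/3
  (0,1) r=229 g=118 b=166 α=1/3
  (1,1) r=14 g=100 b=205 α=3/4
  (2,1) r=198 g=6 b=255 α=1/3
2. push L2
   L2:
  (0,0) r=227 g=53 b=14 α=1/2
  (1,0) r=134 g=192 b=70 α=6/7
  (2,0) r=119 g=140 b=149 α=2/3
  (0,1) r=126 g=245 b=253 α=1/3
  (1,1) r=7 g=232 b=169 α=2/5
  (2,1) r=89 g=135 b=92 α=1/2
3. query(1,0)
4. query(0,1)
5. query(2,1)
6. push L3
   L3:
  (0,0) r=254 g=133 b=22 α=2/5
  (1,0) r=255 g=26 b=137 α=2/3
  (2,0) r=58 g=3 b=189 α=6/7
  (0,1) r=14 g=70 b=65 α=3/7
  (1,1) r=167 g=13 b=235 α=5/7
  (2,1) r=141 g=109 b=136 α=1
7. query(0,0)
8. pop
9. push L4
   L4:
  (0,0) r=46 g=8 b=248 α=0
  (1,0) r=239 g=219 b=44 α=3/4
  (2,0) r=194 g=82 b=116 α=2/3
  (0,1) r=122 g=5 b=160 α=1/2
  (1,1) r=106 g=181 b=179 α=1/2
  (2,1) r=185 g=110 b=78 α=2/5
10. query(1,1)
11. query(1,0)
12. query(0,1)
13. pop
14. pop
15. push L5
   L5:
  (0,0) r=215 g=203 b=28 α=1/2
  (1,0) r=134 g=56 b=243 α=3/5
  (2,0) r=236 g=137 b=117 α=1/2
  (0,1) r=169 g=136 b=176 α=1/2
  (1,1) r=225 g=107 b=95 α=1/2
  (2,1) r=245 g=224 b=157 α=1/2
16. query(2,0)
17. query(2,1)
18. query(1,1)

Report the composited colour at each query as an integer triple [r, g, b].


query (1,0) [L1,L2] — begin 0,0,0
+L1 (α=6/7) → [450/7, 1416/7, 1494/7]
+L2 (α=6/7) → [6078/49, 9480/49, 4434/49]
→ [124, 193, 90]

at x=0,y=1 over L1,L2:
after L1 α=1/3: [229/3, 118/3, 166/3]
after L2 α=1/3: [836/9, 971/9, 1091/9]
= [93, 108, 121]

query (2,1) [L1,L2] — begin 0,0,0
L1 α=1/3: [66, 2, 85]
L2 α=1/2: [155/2, 137/2, 177/2]
= [78, 68, 88]

at x=0,y=0 over L1,L2,L3:
L1 α=1/3: [236/3, 242/3, 112/3]
L2 α=1/2: [917/6, 401/6, 77/3]
L3 α=2/5: [1933/10, 933/10, 121/5]
= [193, 93, 24]

at x=1,y=1 over L1,L2,L4:
L1 α=3/4: [21/2, 75, 615/4]
L2 α=2/5: [91/10, 689/5, 3197/20]
L4 α=1/2: [1151/20, 797/5, 6777/40]
= [58, 159, 169]

(1,0) stack=L1,L2,L4; from [0,0,0]:
L1 α=6/7: [450/7, 1416/7, 1494/7]
L2 α=6/7: [6078/49, 9480/49, 4434/49]
L4 α=3/4: [41211/196, 41673/196, 5451/98]
rounded: [210, 213, 56]

at x=0,y=1 over L1,L2,L4:
after L1 α=1/3: [229/3, 118/3, 166/3]
after L2 α=1/3: [836/9, 971/9, 1091/9]
after L4 α=1/2: [967/9, 508/9, 2531/18]
→ [107, 56, 141]

(2,0) stack=L1,L5; from [0,0,0]:
L1 α=2/3: [272/3, 148/3, 172/3]
L5 α=1/2: [490/3, 559/6, 523/6]
rounded: [163, 93, 87]

(2,1) stack=L1,L5; from [0,0,0]:
L1 α=1/3: [66, 2, 85]
L5 α=1/2: [311/2, 113, 121]
→ [156, 113, 121]

(1,1) stack=L1,L5; from [0,0,0]:
+L1 (α=3/4) → [21/2, 75, 615/4]
+L5 (α=1/2) → [471/4, 91, 995/8]
→ [118, 91, 124]


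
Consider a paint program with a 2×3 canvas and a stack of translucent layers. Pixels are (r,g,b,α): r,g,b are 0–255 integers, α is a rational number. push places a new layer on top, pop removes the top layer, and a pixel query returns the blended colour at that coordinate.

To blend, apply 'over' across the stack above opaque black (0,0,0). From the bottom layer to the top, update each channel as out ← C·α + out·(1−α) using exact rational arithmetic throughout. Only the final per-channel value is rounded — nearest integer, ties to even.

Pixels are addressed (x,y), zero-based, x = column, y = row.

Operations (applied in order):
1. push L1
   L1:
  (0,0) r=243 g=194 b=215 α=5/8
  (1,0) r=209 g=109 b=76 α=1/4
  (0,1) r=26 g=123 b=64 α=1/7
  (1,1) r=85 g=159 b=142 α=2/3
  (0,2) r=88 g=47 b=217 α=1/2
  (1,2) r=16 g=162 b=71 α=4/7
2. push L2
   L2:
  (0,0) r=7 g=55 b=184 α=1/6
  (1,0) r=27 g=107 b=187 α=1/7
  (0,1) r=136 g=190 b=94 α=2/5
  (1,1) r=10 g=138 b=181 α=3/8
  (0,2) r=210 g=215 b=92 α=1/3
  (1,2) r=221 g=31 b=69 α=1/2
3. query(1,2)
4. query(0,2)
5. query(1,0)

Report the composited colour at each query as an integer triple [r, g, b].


at x=1,y=2 over L1,L2:
after L1 α=4/7: [64/7, 648/7, 284/7]
after L2 α=1/2: [1611/14, 865/14, 767/14]
→ [115, 62, 55]

query (0,2) [L1,L2] — begin 0,0,0
L1 α=1/2: [44, 47/2, 217/2]
L2 α=1/3: [298/3, 262/3, 103]
= [99, 87, 103]

at x=1,y=0 over L1,L2:
L1 α=1/4: [209/4, 109/4, 19]
L2 α=1/7: [681/14, 541/14, 43]
rounded: [49, 39, 43]


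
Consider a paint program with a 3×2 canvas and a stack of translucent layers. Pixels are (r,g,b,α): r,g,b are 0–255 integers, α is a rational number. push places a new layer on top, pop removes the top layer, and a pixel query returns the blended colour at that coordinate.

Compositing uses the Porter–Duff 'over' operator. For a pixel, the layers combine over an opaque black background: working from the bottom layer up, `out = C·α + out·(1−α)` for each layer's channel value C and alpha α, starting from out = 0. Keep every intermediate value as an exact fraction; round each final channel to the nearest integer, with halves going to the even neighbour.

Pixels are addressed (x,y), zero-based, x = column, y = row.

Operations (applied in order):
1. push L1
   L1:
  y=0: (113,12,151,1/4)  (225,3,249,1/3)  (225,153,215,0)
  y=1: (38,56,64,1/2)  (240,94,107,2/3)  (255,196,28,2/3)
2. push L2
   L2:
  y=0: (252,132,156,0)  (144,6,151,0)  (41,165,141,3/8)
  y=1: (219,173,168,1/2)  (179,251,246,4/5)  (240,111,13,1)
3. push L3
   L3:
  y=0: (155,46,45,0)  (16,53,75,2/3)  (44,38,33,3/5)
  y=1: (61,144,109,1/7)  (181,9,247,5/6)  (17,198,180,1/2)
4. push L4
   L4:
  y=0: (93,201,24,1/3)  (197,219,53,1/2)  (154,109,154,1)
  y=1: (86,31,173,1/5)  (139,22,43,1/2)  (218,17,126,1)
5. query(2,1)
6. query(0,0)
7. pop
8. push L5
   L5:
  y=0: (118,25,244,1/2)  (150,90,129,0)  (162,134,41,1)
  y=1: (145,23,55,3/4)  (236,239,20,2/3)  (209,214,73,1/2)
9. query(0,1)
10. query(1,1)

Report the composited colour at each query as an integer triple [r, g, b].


at x=2,y=1 over L1,L2,L3,L4:
L1 α=2/3: [170, 392/3, 56/3]
L2 α=1: [240, 111, 13]
L3 α=1/2: [257/2, 309/2, 193/2]
L4 α=1: [218, 17, 126]
= [218, 17, 126]

(0,0) stack=L1,L2,L3,L4; from [0,0,0]:
after L1 α=1/4: [113/4, 3, 151/4]
after L2 α=0: [113/4, 3, 151/4]
after L3 α=0: [113/4, 3, 151/4]
after L4 α=1/3: [299/6, 69, 199/6]
rounded: [50, 69, 33]

(0,1) stack=L1,L2,L3,L5; from [0,0,0]:
+L1 (α=1/2) → [19, 28, 32]
+L2 (α=1/2) → [119, 201/2, 100]
+L3 (α=1/7) → [775/7, 747/7, 709/7]
+L5 (α=3/4) → [955/7, 615/14, 466/7]
= [136, 44, 67]

query (1,1) [L1,L2,L3,L5] — begin 0,0,0
L1 α=2/3: [160, 188/3, 214/3]
L2 α=4/5: [876/5, 640/3, 3166/15]
L3 α=5/6: [5401/30, 775/18, 21691/90]
L5 α=2/3: [19561/90, 9379/54, 25291/270]
= [217, 174, 94]


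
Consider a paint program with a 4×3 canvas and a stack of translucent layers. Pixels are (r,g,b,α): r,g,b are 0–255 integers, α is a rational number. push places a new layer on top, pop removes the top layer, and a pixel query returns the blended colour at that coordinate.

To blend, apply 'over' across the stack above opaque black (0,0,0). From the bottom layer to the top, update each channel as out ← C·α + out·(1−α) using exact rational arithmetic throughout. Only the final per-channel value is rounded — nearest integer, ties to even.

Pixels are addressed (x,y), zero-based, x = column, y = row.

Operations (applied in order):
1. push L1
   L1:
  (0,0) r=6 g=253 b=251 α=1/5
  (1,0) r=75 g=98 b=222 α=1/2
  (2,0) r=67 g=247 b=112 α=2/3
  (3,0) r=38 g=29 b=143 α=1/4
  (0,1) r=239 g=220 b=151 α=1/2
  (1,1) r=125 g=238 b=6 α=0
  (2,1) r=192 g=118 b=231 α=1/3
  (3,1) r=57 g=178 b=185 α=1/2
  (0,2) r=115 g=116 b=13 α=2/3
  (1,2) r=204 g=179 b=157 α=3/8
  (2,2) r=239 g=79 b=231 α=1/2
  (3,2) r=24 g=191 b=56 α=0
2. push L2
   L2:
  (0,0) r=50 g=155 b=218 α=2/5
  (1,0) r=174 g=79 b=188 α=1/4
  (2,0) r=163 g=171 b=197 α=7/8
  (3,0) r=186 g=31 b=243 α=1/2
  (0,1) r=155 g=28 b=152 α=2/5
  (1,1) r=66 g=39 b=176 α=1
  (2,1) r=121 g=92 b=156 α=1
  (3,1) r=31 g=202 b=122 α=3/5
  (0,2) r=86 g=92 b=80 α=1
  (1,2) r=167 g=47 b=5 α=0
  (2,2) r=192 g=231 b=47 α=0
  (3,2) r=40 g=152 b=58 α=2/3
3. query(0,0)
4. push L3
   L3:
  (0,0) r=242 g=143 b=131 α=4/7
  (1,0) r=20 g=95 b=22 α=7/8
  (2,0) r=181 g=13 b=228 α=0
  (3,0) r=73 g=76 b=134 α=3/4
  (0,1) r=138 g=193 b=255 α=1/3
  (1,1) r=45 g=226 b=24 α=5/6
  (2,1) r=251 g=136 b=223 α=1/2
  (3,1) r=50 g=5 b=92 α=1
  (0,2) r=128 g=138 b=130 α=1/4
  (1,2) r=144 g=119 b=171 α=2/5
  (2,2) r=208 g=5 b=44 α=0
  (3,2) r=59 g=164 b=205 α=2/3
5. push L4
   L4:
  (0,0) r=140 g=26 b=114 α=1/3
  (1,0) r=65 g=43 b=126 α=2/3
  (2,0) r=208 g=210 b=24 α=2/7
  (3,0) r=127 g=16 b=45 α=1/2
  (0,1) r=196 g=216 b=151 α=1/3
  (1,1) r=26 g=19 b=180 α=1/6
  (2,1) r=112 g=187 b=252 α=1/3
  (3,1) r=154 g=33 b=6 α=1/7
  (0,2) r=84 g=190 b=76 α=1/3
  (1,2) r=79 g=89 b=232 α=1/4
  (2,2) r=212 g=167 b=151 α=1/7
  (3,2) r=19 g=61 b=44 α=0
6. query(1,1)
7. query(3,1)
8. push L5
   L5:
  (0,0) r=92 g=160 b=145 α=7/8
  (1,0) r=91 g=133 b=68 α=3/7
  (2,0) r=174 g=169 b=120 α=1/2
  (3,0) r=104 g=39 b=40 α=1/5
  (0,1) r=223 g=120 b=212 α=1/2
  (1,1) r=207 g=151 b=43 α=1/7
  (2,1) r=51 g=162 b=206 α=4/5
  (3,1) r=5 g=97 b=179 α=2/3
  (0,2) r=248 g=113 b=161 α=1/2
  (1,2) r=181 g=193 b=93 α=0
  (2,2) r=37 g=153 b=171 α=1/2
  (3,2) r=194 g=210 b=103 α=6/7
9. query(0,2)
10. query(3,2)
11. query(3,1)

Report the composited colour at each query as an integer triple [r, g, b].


(0,0) stack=L1,L2; from [0,0,0]:
after L1 α=1/5: [6/5, 253/5, 251/5]
after L2 α=2/5: [518/25, 2309/25, 2933/25]
rounded: [21, 92, 117]

(1,1) stack=L1,L2,L3,L4; from [0,0,0]:
L1 α=0: [0, 0, 0]
L2 α=1: [66, 39, 176]
L3 α=5/6: [97/2, 1169/6, 148/3]
L4 α=1/6: [179/4, 5959/36, 640/9]
→ [45, 166, 71]

query (3,1) [L1,L2,L3,L4] — begin 0,0,0
+L1 (α=1/2) → [57/2, 89, 185/2]
+L2 (α=3/5) → [30, 784/5, 551/5]
+L3 (α=1) → [50, 5, 92]
+L4 (α=1/7) → [454/7, 9, 558/7]
rounded: [65, 9, 80]

(0,2) stack=L1,L2,L3,L4,L5; from [0,0,0]:
L1 α=2/3: [230/3, 232/3, 26/3]
L2 α=1: [86, 92, 80]
L3 α=1/4: [193/2, 207/2, 185/2]
L4 α=1/3: [277/3, 397/3, 87]
L5 α=1/2: [1021/6, 368/3, 124]
= [170, 123, 124]

query (3,2) [L1,L2,L3,L4,L5] — begin 0,0,0
L1 α=0: [0, 0, 0]
L2 α=2/3: [80/3, 304/3, 116/3]
L3 α=2/3: [434/9, 1288/9, 1346/9]
L4 α=0: [434/9, 1288/9, 1346/9]
L5 α=6/7: [10910/63, 1804/9, 6908/63]
→ [173, 200, 110]

query (3,1) [L1,L2,L3,L4,L5] — begin 0,0,0
L1 α=1/2: [57/2, 89, 185/2]
L2 α=3/5: [30, 784/5, 551/5]
L3 α=1: [50, 5, 92]
L4 α=1/7: [454/7, 9, 558/7]
L5 α=2/3: [524/21, 203/3, 3064/21]
= [25, 68, 146]
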